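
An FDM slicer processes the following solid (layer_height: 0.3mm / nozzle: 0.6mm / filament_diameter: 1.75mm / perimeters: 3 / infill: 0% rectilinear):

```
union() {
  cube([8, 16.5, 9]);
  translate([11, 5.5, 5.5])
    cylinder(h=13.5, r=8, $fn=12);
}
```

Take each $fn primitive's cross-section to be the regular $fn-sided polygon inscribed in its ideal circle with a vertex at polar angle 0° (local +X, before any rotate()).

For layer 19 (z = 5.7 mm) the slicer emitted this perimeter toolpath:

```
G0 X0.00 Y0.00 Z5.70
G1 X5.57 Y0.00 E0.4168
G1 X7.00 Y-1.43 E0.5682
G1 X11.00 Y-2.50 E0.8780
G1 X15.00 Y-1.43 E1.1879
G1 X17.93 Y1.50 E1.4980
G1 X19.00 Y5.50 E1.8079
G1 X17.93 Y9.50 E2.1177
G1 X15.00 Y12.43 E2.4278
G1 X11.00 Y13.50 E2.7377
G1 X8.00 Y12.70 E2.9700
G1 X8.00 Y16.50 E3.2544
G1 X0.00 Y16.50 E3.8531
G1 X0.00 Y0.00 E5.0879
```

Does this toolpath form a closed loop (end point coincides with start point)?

Start point (G0): (0.00, 0.00). End point (last G1): the path returns to the start — closed.

yes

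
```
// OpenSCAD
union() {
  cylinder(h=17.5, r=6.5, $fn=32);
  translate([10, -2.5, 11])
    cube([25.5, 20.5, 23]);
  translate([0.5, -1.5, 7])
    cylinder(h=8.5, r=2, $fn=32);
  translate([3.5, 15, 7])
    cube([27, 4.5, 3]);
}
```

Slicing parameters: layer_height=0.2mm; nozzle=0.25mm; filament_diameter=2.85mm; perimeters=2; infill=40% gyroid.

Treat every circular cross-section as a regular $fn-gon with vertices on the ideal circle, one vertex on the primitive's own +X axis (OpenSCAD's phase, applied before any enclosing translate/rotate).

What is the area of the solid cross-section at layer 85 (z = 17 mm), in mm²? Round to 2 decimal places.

654.63 mm²

At z = 17 mm: the r=6.5 cylinder contributes a regular 32-gon of circumradius 6.5 (area = (32/2)·6.500²·sin(360°/32) = 131.88 mm²); the 25.5×20.5 cube at (10, -2.5) contributes its full rectangle (area 522.75 mm²); the cylinder at (0.5, -1.5) is not intersected at this z (z outside [7, 15.5]); the cube at (3.5, 15) is not intersected at this z (z outside [7, 10]); Combining (union): the 2 present regions are separate (no shared area or edge), so areas and boundary lengths simply add and each stays a separate island — area = 654.63 mm². Overall, the cross-section has 2 separate islands. Net area = 654.63 mm².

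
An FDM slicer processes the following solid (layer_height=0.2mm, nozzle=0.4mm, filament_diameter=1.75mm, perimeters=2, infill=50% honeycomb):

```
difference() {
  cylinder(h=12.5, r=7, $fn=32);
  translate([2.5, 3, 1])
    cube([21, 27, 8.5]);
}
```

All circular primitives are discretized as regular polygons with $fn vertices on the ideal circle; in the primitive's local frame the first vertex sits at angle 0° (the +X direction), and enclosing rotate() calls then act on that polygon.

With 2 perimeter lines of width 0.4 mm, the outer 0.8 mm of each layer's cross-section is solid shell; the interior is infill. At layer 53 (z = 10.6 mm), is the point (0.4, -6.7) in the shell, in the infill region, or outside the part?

At z = 10.6 mm: the r=7 cylinder gives a regular 32-gon of circumradius 7 (constant along its height); the cube at (2.5, 3) does not reach this height (z outside [1, 9.5]); Taking the first minus the rest: none of the subtracted shapes is present at this height, so the r=7 cylinder is unchanged — 1 connected region. Overall, the cross-section is a single solid region. The nearest boundary edge runs (-0.00, -7.00)→(1.37, -6.87); distance from the point to it = 0.26 mm. The point is inside the cross-section, 0.26 mm from the nearest boundary — within the 0.8 mm shell band (2 × 0.4).

shell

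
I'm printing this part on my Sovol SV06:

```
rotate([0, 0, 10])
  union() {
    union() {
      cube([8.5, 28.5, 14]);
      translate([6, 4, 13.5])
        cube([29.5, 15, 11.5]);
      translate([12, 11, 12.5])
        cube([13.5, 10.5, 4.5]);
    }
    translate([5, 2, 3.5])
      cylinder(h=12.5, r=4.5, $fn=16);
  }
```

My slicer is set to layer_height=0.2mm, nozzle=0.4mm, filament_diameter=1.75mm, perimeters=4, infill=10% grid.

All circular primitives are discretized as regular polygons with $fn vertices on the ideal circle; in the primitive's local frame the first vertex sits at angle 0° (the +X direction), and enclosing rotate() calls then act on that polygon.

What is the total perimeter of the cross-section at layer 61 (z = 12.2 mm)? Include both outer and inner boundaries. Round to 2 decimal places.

76.72 mm

At z = 12.2 mm: the cube (footprint 8.5×28.5) is included at this height (perimeter 74.00 mm); the cube at (6, 4) is not intersected at this z (z outside [13.5, 25]); the cube at (12, 11) is absent (z outside [12.5, 17]); Combining (union): only the 8.5×28.5 cube is present, so the union is just that shape — boundary = 74.00 mm; the cylinder at (5, 2): section is a regular 16-gon, circumradius r=4.5 (perimeter = 2·16·4.500·sin(180°/16) = 28.09 mm); Combining (union): the regions partially overlap (shared area 44.83 mm²), so the edge portions inside another operand are dropped and the merged outline is re-measured after clipping — boundary = 76.72 mm; (rotated 10° about Z; rotation is an isometry so areas/perimeters/island counts are preserved). Overall, the cross-section is a single solid region. Total boundary length (outer) = 76.72 mm.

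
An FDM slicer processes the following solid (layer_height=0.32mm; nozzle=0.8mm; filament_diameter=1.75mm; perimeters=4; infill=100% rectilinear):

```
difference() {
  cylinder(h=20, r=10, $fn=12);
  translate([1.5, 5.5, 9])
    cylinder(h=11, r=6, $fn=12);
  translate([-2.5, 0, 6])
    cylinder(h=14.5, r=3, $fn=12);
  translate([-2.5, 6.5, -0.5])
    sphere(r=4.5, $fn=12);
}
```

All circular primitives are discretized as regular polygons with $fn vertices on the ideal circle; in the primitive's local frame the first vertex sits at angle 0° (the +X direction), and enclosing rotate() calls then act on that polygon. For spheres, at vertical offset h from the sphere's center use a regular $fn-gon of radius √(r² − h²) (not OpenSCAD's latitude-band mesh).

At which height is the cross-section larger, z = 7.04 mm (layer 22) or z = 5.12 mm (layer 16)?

Layer 22 (z = 7.04): the cylinder: section is a regular 12-gon, circumradius r=10 (area = (12/2)·10.000²·sin(360°/12) = 300.00 mm²); the cylinder at (1.5, 5.5) is absent (z outside [9, 20]); the cylinder at (-2.5, 0): section is a regular 12-gon, circumradius r=3 (area = (12/2)·3.000²·sin(360°/12) = 27.00 mm²); the sphere at (-2.5, 6.5) is not intersected at this z (|z−center|=7.540 > r=4.5); Taking the first minus the rest: starting from the r=10 cylinder (300.00 mm²), the r=3 cylinder at (-2.5, 0) lies wholly inside it (removes its full 27.00 mm² and its 18.63 mm outline becomes a hole wall) — area = 273.00 mm². So its area = 273.00 mm². Layer 16 (z = 5.12): the cylinder: section is a regular 12-gon, circumradius r=10 (area = (12/2)·10.000²·sin(360°/12) = 300.00 mm²); the cylinder at (1.5, 5.5) does not reach this height (z outside [9, 20]); the cylinder at (-2.5, 0) is absent (z outside [6, 20.5]); the sphere at (-2.5, 6.5) is absent (|z−center|=5.620 > r=4.5); Taking the first minus the rest: none of the subtracted shapes is present at this height, so the r=10 cylinder is unchanged — area = 300.00 mm². So its area = 300.00 mm². Layer 16 is larger (300.00 vs 273.00 mm²).

layer 16 (z = 5.12 mm)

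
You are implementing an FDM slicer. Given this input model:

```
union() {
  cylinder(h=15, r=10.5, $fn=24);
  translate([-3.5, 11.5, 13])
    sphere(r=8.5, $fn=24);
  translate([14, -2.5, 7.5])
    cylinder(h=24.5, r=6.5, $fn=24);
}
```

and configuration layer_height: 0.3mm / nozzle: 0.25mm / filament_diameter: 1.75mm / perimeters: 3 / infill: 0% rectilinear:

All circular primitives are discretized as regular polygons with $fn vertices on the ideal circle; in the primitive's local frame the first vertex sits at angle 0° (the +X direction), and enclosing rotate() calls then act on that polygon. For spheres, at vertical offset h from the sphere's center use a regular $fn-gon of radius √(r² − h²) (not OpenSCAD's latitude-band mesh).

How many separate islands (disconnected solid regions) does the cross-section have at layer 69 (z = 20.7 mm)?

2

At z = 20.7 mm: the cylinder does not reach this height (z outside [0, 15]); the sphere at (-3.5, 11.5): section is a regular 24-gon, circumradius = √(r²−h²) = √(8.5²−7.7²) = 3.600; the cylinder at (14, -2.5): section is a regular 24-gon, circumradius r=6.5; Taking the union: the 2 present regions are separate (no shared area or edge), so areas and boundary lengths simply add and each stays a separate island — 2 connected regions. Overall, the cross-section has 2 separate islands. Island count = 2.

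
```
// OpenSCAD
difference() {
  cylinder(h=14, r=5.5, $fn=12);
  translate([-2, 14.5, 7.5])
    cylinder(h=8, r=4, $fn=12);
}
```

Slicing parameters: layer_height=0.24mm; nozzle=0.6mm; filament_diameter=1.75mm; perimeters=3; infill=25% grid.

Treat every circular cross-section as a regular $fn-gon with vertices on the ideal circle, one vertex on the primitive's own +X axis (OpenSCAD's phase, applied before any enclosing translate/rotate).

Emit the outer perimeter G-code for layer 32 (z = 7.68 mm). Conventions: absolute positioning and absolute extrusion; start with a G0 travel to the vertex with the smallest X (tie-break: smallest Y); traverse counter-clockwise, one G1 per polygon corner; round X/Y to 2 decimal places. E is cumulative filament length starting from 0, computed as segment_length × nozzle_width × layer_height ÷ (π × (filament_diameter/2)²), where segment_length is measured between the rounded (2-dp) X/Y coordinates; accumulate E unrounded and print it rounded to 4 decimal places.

G0 X-5.50 Y0.00 Z7.68
G1 X-4.76 Y-2.75 E0.1705
G1 X-2.75 Y-4.76 E0.3407
G1 X0.00 Y-5.50 E0.5112
G1 X2.75 Y-4.76 E0.6817
G1 X4.76 Y-2.75 E0.8518
G1 X5.50 Y0.00 E1.0223
G1 X4.76 Y2.75 E1.1928
G1 X2.75 Y4.76 E1.3630
G1 X0.00 Y5.50 E1.5335
G1 X-2.75 Y4.76 E1.7040
G1 X-4.76 Y2.75 E1.8742
G1 X-5.50 Y0.00 E2.0447

At z = 7.68 mm: the cylinder: section is a regular 12-gon, circumradius r=5.5; the cylinder at (-2, 14.5): section is a regular 12-gon, circumradius r=4; Taking the first minus the rest: starting from the r=5.5 cylinder, the r=4 cylinder at (-2, 14.5) misses the remaining region (no effect) — 1 connected region. The outline is a single polygon with 12 vertices. Extrusion per mm of travel: 0.6 × 0.24 / (π × 0.875²) = 0.059868. Accumulating E over each segment gives final E = 2.0447.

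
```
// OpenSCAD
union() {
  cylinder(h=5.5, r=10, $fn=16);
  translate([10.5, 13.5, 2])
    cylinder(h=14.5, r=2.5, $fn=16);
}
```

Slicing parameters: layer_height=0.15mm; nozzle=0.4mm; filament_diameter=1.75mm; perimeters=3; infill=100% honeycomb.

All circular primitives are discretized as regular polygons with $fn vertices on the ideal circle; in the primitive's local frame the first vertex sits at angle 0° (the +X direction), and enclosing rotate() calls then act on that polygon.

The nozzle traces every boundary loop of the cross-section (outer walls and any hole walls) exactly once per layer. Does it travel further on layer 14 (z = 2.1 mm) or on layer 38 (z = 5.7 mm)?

layer 14 (z = 2.1 mm)

Layer 14 (z = 2.1): the r=10 cylinder contributes a regular 16-gon of circumradius 10 (perimeter = 2·16·10.000·sin(180°/16) = 62.43 mm); the cylinder at (10.5, 13.5): section is a regular 16-gon, circumradius r=2.5 (perimeter = 2·16·2.500·sin(180°/16) = 15.61 mm); Combining (union): the 2 present regions are separate (no shared area or edge), so areas and boundary lengths simply add and each stays a separate island — boundary = 78.04 mm. So its perimeter = 78.04 mm. Layer 38 (z = 5.7): the cylinder does not reach this height (z outside [0, 5.5]); the r=2.5 cylinder at (10.5, 13.5) gives a regular 16-gon of circumradius 2.5 (constant along its height) (perimeter = 2·16·2.500·sin(180°/16) = 15.61 mm); Taking the union: only the r=2.5 cylinder at (10.5, 13.5) is present, so the union is just that shape — boundary = 15.61 mm. So its perimeter = 15.61 mm. Layer 14 is larger (78.04 vs 15.61 mm).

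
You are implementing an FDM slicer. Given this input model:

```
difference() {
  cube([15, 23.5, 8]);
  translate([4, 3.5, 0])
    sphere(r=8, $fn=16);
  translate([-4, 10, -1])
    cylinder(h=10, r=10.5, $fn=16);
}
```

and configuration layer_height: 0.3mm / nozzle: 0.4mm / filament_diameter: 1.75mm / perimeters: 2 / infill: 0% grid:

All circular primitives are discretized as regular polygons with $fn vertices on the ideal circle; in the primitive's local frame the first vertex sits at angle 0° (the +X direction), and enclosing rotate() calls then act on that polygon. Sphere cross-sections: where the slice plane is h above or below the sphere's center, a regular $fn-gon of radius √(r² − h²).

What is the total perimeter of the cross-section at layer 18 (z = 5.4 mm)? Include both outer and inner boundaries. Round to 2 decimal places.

72.74 mm

At z = 5.4 mm: the 15×23.5 cube contributes its full rectangle (perimeter 77.00 mm); the r=8 sphere at (4, 3.5) contributes a regular 16-gon of circumradius √(8²−5.4²) = 5.903 (perimeter = 2·16·5.903·sin(180°/16) = 36.85 mm); the r=10.5 cylinder at (-4, 10) contributes a regular 16-gon of circumradius 10.5 (perimeter = 2·16·10.500·sin(180°/16) = 65.55 mm); After the difference (first − rest): starting from the 15×23.5 cube, the r=8 sphere at (4, 3.5) partially overlaps it — only the 81.05 mm² overlap (of its 106.66 mm²) is removed, clipping the outline; the r=10.5 cylinder at (-4, 10) partially overlaps it — only the 50.67 mm² overlap (of its 337.53 mm²) is removed, clipping the outline — boundary = 72.74 mm. Overall, the cross-section is a single solid region. Total boundary length (outer) = 72.74 mm.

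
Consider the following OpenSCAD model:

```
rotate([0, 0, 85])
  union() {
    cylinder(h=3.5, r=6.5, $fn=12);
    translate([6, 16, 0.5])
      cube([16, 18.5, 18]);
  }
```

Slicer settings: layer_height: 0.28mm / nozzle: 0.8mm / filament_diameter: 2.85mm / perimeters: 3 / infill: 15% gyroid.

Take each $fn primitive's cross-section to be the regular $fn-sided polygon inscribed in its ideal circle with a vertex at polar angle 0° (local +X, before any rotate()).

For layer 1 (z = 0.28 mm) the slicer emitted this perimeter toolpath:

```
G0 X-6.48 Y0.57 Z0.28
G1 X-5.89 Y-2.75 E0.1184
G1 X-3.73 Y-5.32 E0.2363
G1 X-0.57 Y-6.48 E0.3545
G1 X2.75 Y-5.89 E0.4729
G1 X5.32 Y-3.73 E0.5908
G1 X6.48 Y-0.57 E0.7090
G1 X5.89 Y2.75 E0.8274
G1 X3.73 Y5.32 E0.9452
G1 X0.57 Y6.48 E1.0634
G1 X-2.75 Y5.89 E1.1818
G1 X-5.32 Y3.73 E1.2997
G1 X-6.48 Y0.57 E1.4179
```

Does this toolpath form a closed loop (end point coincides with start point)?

yes

Start point (G0): (-6.48, 0.57). End point (last G1): the path returns to the start — closed.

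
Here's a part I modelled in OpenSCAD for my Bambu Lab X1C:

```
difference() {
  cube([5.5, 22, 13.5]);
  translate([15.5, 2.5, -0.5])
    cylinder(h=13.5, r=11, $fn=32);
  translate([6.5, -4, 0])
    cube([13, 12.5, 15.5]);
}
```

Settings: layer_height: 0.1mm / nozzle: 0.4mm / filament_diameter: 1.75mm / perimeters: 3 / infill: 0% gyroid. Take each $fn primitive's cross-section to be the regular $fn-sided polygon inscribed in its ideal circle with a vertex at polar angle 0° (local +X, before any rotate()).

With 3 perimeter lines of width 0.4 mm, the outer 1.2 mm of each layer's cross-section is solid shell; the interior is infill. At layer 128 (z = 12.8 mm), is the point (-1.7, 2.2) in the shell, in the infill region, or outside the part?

At z = 12.8 mm: the cube (footprint 5.5×22) is included at this height; the cylinder at (15.5, 2.5): section is a regular 32-gon, circumradius r=11; the cube at (6.5, -4) (footprint 13×12.5) is included at this height; Subtracting the remaining from the first: starting from the 5.5×22 cube, the r=11 cylinder at (15.5, 2.5) partially overlaps it — only the 5.10 mm² overlap (of its 377.69 mm²) is removed, clipping the outline; the 13×12.5 cube at (6.5, -4) misses the remaining region (no effect) — 1 connected region. Overall, the cross-section is a single solid region. The nearest boundary edge runs (0.00, 0.00)→(0.00, 22.00); distance from the point to it = 1.70 mm. The point is not inside any of the regions above, so it lies outside the cross-section (1.70 mm from the nearest boundary).

outside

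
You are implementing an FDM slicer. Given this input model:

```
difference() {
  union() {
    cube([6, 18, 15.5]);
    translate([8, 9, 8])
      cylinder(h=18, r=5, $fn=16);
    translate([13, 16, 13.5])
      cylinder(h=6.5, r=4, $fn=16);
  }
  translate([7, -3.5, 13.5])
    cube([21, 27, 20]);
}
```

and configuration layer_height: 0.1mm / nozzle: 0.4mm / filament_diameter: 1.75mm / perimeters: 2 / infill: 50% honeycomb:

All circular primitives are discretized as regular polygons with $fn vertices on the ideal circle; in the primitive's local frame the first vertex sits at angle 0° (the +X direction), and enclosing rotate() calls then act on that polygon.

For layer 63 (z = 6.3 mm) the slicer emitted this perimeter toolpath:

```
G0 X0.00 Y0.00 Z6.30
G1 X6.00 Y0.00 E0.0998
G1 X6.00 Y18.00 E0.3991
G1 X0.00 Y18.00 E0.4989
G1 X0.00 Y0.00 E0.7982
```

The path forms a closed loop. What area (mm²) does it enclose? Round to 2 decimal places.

108.00 mm²

Apply the shoelace formula to the sequence of (X, Y) vertices; enclosed area = 108.00 mm².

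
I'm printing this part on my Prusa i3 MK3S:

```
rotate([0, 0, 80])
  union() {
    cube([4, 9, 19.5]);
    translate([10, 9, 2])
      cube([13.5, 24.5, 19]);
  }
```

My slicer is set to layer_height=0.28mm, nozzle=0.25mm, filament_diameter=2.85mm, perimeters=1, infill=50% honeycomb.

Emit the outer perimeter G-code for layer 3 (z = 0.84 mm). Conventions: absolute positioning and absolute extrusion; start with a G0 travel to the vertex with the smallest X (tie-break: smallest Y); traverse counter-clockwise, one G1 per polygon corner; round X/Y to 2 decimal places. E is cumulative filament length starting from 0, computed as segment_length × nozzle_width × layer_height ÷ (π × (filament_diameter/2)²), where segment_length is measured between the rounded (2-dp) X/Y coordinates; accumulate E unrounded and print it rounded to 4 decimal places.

At z = 0.84 mm: the 4×9 cube contributes its full rectangle; the cube at (10, 9) is absent (z outside [2, 21]); Merging all regions: only the 4×9 cube is present, so the union is just that shape — 1 connected region; (whole slice rotated 80° about Z — lengths, areas and connectivity unchanged). The outline is a single polygon with 4 vertices. Extrusion per mm of travel: 0.25 × 0.28 / (π × 1.425²) = 0.010973. Accumulating E over each segment gives final E = 0.2852.

G0 X-8.86 Y1.56 Z0.84
G1 X0.00 Y0.00 E0.0987
G1 X0.69 Y3.94 E0.1426
G1 X-8.17 Y5.50 E0.2413
G1 X-8.86 Y1.56 E0.2852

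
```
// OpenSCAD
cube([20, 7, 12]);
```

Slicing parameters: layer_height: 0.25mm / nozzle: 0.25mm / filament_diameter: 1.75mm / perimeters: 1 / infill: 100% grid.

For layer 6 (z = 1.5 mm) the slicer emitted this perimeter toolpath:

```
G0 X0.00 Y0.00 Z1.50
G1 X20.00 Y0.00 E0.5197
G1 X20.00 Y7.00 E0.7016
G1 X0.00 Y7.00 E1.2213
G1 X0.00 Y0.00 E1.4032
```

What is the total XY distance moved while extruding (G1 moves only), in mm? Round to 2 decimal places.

54.00 mm

Sum the Euclidean lengths of each G1 segment: total = 54.00 mm.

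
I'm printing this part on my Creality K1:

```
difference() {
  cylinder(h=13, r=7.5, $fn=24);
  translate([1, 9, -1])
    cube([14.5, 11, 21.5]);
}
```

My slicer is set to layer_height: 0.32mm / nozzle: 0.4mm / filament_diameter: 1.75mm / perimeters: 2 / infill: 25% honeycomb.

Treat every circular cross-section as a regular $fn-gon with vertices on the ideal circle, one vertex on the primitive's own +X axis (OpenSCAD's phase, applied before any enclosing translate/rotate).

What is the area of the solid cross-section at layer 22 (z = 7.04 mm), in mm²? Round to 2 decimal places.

At z = 7.04 mm: the cylinder: section is a regular 24-gon, circumradius r=7.5 (area = (24/2)·7.500²·sin(360°/24) = 174.70 mm²); the cube at (1, 9) (footprint 14.5×11) is included at this height (area 159.50 mm²); Subtracting the remaining from the first: starting from the r=7.5 cylinder (174.70 mm²), the 14.5×11 cube at (1, 9) misses the remaining region (no effect) — area = 174.70 mm². Overall, the cross-section is a single solid region. Net area = 174.70 mm².

174.70 mm²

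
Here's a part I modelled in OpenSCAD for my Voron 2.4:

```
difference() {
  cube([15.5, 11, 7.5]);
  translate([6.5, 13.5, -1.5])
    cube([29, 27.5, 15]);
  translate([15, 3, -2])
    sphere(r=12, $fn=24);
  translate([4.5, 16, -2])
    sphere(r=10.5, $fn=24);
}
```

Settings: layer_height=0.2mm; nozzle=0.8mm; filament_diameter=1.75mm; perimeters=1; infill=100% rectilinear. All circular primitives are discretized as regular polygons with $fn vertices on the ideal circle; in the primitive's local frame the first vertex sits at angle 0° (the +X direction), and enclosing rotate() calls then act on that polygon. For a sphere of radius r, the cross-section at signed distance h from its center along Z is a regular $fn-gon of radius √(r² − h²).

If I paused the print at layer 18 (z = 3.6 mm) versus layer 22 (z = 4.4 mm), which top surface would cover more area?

Layer 18 (z = 3.6): the 15.5×11 cube contributes its full rectangle (area 170.50 mm²); the 29×27.5 cube at (6.5, 13.5) contributes its full rectangle (area 797.50 mm²); the r=12 sphere at (15, 3) contributes a regular 24-gon of circumradius √(12²−5.6²) = 10.613 (area = (24/2)·10.613²·sin(360°/24) = 349.84 mm²); the sphere at (4.5, 16): section is a regular 24-gon, circumradius = √(r²−h²) = √(10.5²−5.6²) = 8.882 (area = (24/2)·8.882²·sin(360°/24) = 245.02 mm²); After the difference (first − rest): starting from the 15.5×11 cube (170.50 mm²), the 29×27.5 cube at (6.5, 13.5) misses the remaining region (no effect); the r=12 sphere at (15, 3) partially overlaps it — only the 112.19 mm² overlap (of its 349.84 mm²) is removed, clipping the outline; the r=10.5 sphere at (4.5, 16) partially overlaps it — only the 23.04 mm² overlap (of its 245.02 mm²) is removed, clipping the outline — area = 35.27 mm². So its area = 35.27 mm². Layer 22 (z = 4.4): the cube is present — its section is the full 15.5×11 rectangle (area 170.50 mm²); the cube at (6.5, 13.5) is present — its section is the full 29×27.5 rectangle (area 797.50 mm²); the r=12 sphere at (15, 3) contributes a regular 24-gon of circumradius √(12²−6.4²) = 10.151 (area = (24/2)·10.151²·sin(360°/24) = 320.02 mm²); the sphere at (4.5, 16): section is a regular 24-gon, circumradius = √(r²−h²) = √(10.5²−6.4²) = 8.324 (area = (24/2)·8.324²·sin(360°/24) = 215.20 mm²); Taking the first minus the rest: starting from the 15.5×11 cube (170.50 mm²), the 29×27.5 cube at (6.5, 13.5) misses the remaining region (no effect); the r=12 sphere at (15, 3) partially overlaps it — only the 106.56 mm² overlap (of its 320.02 mm²) is removed, clipping the outline; the r=10.5 sphere at (4.5, 16) partially overlaps it — only the 21.77 mm² overlap (of its 215.20 mm²) is removed, clipping the outline — area = 42.16 mm². So its area = 42.16 mm². Layer 22 is larger (42.16 vs 35.27 mm²).

layer 22 (z = 4.4 mm)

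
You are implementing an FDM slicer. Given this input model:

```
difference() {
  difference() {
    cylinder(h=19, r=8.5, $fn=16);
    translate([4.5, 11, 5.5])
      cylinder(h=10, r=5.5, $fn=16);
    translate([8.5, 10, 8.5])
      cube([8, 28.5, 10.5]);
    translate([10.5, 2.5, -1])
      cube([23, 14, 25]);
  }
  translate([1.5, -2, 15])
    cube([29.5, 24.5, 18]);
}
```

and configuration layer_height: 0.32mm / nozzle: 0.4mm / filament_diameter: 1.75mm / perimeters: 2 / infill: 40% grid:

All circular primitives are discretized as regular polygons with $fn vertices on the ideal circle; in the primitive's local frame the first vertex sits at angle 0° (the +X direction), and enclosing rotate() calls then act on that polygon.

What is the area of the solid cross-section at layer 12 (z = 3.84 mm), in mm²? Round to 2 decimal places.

At z = 3.84 mm: the cylinder: section is a regular 16-gon, circumradius r=8.5 (area = (16/2)·8.500²·sin(360°/16) = 221.19 mm²); the cylinder at (4.5, 11) is absent (z outside [5.5, 15.5]); the cube at (8.5, 10) does not reach this height (z outside [8.5, 19]); the cube at (10.5, 2.5) is present — its section is the full 23×14 rectangle (area 322.00 mm²); Subtracting the remaining from the first: starting from the r=8.5 cylinder (221.19 mm²), the 23×14 cube at (10.5, 2.5) misses the remaining region (no effect) — area = 221.19 mm²; the cube at (1.5, -2) does not reach this height (z outside [15, 33]); Taking the first minus the rest: none of the subtracted shapes is present at this height, so the result so far is unchanged — area = 221.19 mm². Overall, the cross-section is a single solid region. Net area = 221.19 mm².

221.19 mm²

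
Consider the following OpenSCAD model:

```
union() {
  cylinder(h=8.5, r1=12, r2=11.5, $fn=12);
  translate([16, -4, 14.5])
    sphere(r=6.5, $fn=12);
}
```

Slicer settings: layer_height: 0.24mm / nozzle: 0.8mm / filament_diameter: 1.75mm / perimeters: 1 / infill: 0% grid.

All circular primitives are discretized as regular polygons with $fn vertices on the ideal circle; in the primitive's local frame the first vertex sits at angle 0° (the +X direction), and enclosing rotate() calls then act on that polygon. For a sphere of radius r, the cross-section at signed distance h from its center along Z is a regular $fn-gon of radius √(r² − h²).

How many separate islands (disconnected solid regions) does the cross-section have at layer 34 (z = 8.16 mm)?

At z = 8.16 mm: the cone contributes a regular 12-gon of circumradius 11.520 (interpolated between r1=12 and r2=11.5 at t=0.960); the sphere at (16, -4): section is a regular 12-gon, circumradius = √(r²−h²) = √(6.5²−6.34²) = 1.433; Taking the union: the 2 present regions are separate (no shared area or edge), so areas and boundary lengths simply add and each stays a separate island — 2 connected regions. Overall, the cross-section has 2 separate islands. Island count = 2.

2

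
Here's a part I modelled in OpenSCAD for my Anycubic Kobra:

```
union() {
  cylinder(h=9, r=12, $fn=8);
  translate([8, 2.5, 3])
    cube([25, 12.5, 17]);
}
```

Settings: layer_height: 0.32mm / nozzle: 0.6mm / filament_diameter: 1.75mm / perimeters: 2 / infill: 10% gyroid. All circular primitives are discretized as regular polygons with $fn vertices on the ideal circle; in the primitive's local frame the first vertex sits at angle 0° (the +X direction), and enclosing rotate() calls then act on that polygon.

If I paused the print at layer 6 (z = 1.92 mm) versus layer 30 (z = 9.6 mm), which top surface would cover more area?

Layer 6 (z = 1.92): the r=12 cylinder contributes a regular 8-gon of circumradius 12 (area = (8/2)·12.000²·sin(360°/8) = 407.29 mm²); the cube at (8, 2.5) is absent (z outside [3, 20]); Merging all regions: only the r=12 cylinder is present, so the union is just that shape — area = 407.29 mm². So its area = 407.29 mm². Layer 30 (z = 9.6): the cylinder is absent (z outside [0, 9]); the 25×12.5 cube at (8, 2.5) contributes its full rectangle (area 312.50 mm²); Taking the union: only the 25×12.5 cube at (8, 2.5) is present, so the union is just that shape — area = 312.50 mm². So its area = 312.50 mm². Layer 6 is larger (407.29 vs 312.50 mm²).

layer 6 (z = 1.92 mm)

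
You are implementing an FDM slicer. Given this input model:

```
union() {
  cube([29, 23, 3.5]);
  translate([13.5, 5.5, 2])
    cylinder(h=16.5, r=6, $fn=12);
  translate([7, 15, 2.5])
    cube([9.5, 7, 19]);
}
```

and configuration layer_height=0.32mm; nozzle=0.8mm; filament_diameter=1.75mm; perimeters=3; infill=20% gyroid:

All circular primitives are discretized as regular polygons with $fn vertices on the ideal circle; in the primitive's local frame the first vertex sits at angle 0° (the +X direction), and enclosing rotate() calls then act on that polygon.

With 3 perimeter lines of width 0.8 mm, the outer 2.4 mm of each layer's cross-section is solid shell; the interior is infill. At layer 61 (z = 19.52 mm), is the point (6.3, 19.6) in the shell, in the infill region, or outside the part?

outside

At z = 19.52 mm: the cube does not reach this height (z outside [0, 3.5]); the cylinder at (13.5, 5.5) does not reach this height (z outside [2, 18.5]); the cube at (7, 15) is present — its section is the full 9.5×7 rectangle; Combining (union): only the 9.5×7 cube at (7, 15) is present, so the union is just that shape — 1 connected region. Overall, the cross-section is a single solid region. The nearest boundary edge runs (7.00, 22.00)→(7.00, 15.00); distance from the point to it = 0.70 mm. The point is not inside any of the regions above, so it lies outside the cross-section (0.70 mm from the nearest boundary).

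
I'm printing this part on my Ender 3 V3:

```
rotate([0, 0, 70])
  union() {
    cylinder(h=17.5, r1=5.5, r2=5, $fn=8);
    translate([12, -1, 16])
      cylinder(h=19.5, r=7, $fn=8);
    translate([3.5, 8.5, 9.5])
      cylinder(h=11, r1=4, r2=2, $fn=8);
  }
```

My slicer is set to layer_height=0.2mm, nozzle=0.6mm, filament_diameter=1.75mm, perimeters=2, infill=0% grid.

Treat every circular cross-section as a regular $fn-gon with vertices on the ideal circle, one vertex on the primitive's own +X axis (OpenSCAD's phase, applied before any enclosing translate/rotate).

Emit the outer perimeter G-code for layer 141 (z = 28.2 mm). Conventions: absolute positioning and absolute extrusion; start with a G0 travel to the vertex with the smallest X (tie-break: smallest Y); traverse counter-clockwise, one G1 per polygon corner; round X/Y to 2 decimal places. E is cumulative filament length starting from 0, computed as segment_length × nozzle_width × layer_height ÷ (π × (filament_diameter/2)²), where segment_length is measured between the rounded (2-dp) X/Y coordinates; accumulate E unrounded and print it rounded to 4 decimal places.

At z = 28.2 mm: the cone is absent (z outside [0, 17.5]); the cylinder at (12, -1): section is a regular 8-gon, circumradius r=7; the cone at (3.5, 8.5) is absent (z outside [9.5, 20.5]); Combining (union): only the r=7 cylinder at (12, -1) is present, so the union is just that shape — 1 connected region; (whole slice rotated 70° about Z — lengths, areas and connectivity unchanged). The outline is a single polygon with 8 vertices. Extrusion per mm of travel: 0.6 × 0.2 / (π × 0.875²) = 0.049890. Accumulating E over each segment gives final E = 2.1379.

G0 X-1.53 Y13.33 Z28.20
G1 X-1.30 Y7.98 E0.2672
G1 X2.65 Y4.36 E0.5345
G1 X8.00 Y4.59 E0.8016
G1 X11.62 Y8.54 E1.0689
G1 X11.39 Y13.89 E1.3361
G1 X7.44 Y17.51 E1.6034
G1 X2.09 Y17.28 E1.8706
G1 X-1.53 Y13.33 E2.1379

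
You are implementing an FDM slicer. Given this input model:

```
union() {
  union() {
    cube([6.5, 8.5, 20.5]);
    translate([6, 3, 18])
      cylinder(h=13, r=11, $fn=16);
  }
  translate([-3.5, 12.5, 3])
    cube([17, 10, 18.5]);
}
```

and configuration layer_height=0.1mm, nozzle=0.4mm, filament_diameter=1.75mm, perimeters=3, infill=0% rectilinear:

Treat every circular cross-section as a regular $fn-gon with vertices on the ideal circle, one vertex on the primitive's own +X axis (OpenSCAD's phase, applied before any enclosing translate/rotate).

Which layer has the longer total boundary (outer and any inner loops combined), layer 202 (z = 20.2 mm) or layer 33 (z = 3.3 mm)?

layer 202 (z = 20.2 mm)

Layer 202 (z = 20.2): the cube (footprint 6.5×8.5) is included at this height (perimeter 30.00 mm); the r=11 cylinder at (6, 3) gives a regular 16-gon of circumradius 11 (constant along its height) (perimeter = 2·16·11.000·sin(180°/16) = 68.67 mm); Taking the union: the 6.5×8.5 cube lies entirely inside the r=11 cylinder at (6, 3), so the union is just the r=11 cylinder at (6, 3) — boundary = 68.67 mm; the cube at (-3.5, 12.5) is present — its section is the full 17×10 rectangle (perimeter 54.00 mm); Merging all regions: the regions partially overlap (shared area 9.76 mm²), so the edge portions inside another operand are dropped and the merged outline is re-measured after clipping — boundary = 101.30 mm. So its perimeter = 101.30 mm. Layer 33 (z = 3.3): the cube is present — its section is the full 6.5×8.5 rectangle (perimeter 30.00 mm); the cylinder at (6, 3) is absent (z outside [18, 31]); Merging all regions: only the 6.5×8.5 cube is present, so the union is just that shape — boundary = 30.00 mm; the cube at (-3.5, 12.5) is present — its section is the full 17×10 rectangle (perimeter 54.00 mm); Taking the union: the 2 present regions are separate (no shared area or edge), so areas and boundary lengths simply add and each stays a separate island — boundary = 84.00 mm. So its perimeter = 84.00 mm. Layer 202 is larger (101.30 vs 84.00 mm).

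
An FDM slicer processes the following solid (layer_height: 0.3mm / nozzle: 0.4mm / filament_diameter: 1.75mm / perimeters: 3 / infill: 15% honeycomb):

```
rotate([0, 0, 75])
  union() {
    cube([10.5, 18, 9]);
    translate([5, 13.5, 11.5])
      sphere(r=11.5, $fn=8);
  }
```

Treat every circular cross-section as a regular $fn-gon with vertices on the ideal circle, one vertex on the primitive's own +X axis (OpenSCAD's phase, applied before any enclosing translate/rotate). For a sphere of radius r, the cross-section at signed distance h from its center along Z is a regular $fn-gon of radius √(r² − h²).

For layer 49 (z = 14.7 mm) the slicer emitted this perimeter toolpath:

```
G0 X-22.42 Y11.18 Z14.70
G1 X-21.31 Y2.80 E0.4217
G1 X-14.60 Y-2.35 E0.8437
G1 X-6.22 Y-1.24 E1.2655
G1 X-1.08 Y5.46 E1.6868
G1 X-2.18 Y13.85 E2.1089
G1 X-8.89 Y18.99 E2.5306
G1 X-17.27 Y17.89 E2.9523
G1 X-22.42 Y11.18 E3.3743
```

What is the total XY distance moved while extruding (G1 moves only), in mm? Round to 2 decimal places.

67.63 mm

Sum the Euclidean lengths of each G1 segment: total = 67.63 mm.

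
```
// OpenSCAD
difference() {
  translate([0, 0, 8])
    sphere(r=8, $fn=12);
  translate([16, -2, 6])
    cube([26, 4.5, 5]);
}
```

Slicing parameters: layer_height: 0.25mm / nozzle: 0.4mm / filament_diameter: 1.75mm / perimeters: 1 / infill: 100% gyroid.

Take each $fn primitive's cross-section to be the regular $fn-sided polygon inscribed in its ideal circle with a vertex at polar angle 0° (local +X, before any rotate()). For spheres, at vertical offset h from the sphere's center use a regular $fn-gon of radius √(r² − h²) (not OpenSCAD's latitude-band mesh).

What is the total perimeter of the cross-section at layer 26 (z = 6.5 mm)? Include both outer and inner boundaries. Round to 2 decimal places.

48.81 mm

At z = 6.5 mm: the r=8 sphere slices to a regular 12-gon of circumradius 7.858 (√(r²−h²) with h=1.5 from center) (perimeter = 2·12·7.858·sin(180°/12) = 48.81 mm); the cube at (16, -2) is present — its section is the full 26×4.5 rectangle (perimeter 61.00 mm); Subtracting the remaining from the first: starting from the r=8 sphere, the 26×4.5 cube at (16, -2) misses the remaining region (no effect) — boundary = 48.81 mm. Overall, the cross-section is a single solid region. Total boundary length (outer) = 48.81 mm.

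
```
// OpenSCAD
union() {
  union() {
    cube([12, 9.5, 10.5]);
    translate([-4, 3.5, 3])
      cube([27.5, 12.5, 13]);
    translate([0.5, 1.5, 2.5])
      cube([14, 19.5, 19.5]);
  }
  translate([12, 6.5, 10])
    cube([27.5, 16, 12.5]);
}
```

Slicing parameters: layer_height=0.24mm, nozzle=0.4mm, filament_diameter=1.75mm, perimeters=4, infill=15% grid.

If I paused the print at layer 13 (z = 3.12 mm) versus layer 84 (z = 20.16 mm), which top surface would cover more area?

Layer 13 (z = 3.12): the 12×9.5 cube contributes its full rectangle (area 114.00 mm²); the cube at (-4, 3.5) (footprint 27.5×12.5) is included at this height (area 343.75 mm²); the cube at (0.5, 1.5) is present — its section is the full 14×19.5 rectangle (area 273.00 mm²); Taking the union: the regions partially overlap — summed areas 730.75 mm² minus the doubly-counted overlap 270.00 mm² gives 460.75 mm² — area = 460.75 mm²; the cube at (12, 6.5) does not reach this height (z outside [10, 22.5]); Taking the union: only that combined region is present, so the union is just that shape — area = 460.75 mm². So its area = 460.75 mm². Layer 84 (z = 20.16): the cube does not reach this height (z outside [0, 10.5]); the cube at (-4, 3.5) is not intersected at this z (z outside [3, 16]); the cube at (0.5, 1.5) is present — its section is the full 14×19.5 rectangle (area 273.00 mm²); Combining (union): only the 14×19.5 cube at (0.5, 1.5) is present, so the union is just that shape — area = 273.00 mm²; the 27.5×16 cube at (12, 6.5) contributes its full rectangle (area 440.00 mm²); Taking the union: the regions partially overlap — summed areas 713.00 mm² minus the doubly-counted overlap 36.25 mm² gives 676.75 mm² — area = 676.75 mm². So its area = 676.75 mm². Layer 84 is larger (676.75 vs 460.75 mm²).

layer 84 (z = 20.16 mm)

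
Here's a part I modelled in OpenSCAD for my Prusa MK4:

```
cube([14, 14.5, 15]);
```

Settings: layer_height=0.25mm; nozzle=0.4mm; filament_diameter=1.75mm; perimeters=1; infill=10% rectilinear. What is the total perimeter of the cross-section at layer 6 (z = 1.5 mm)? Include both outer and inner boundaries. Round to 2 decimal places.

At z = 1.5 mm: the 14×14.5 cube contributes its full rectangle (perimeter 57.00 mm). Overall, the cross-section is a single solid region. Total boundary length (outer) = 57.00 mm.

57.00 mm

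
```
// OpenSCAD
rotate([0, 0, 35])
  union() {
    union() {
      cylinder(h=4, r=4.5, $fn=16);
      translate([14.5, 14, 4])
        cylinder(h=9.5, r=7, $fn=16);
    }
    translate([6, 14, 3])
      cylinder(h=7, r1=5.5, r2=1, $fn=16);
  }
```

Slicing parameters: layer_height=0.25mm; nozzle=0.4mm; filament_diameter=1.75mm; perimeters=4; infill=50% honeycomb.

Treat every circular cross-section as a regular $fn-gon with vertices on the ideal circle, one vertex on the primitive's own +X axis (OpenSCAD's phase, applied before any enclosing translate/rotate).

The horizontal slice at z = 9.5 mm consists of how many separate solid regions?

At z = 9.5 mm: the cylinder is absent (z outside [0, 4]); the cylinder at (14.5, 14): section is a regular 16-gon, circumradius r=7; Combining (union): only the r=7 cylinder at (14.5, 14) is present, so the union is just that shape — 1 connected region; the cone at (6, 14) (r1=5.5→r2=1) has section circumradius 1.321 here — a regular 16-gon; Merging all regions: the 2 present regions are separate (no shared area or edge), so areas and boundary lengths simply add and each stays a separate island — 2 connected regions; (whole slice rotated 35° about Z — lengths, areas and connectivity unchanged). The result has 2 disconnected regions.

2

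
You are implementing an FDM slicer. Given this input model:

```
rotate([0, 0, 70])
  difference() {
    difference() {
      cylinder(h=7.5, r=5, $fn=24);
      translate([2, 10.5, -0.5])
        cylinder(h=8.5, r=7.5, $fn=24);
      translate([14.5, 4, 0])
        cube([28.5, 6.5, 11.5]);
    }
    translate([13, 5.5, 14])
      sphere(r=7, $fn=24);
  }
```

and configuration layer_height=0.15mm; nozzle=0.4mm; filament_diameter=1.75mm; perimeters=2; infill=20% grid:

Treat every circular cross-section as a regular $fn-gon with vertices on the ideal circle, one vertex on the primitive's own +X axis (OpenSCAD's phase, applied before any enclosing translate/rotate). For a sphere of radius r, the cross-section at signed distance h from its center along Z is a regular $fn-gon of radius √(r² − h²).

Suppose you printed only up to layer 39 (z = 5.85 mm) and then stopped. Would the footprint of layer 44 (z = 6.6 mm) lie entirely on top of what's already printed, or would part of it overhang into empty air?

entirely on top

Compare the two slices. At z = 5.85: the r=5 cylinder gives a regular 24-gon of circumradius 5 (constant along its height) (area = (24/2)·5.000²·sin(360°/24) = 77.65 mm²); the cylinder at (2, 10.5): section is a regular 24-gon, circumradius r=7.5 (area = (24/2)·7.500²·sin(360°/24) = 174.70 mm²); the cube at (14.5, 4) is present — its section is the full 28.5×6.5 rectangle (area 185.25 mm²); Subtracting the remaining from the first: starting from the r=5 cylinder (77.65 mm²), the r=7.5 cylinder at (2, 10.5) partially overlaps it — only the 7.28 mm² overlap (of its 174.70 mm²) is removed, clipping the outline; the 28.5×6.5 cube at (14.5, 4) misses the remaining region (no effect) — area = 70.36 mm²; the sphere at (13, 5.5) does not reach this height (|z−center|=8.150 > r=7); Taking the first minus the rest: none of the subtracted shapes is present at this height, so the result so far is unchanged — area = 70.36 mm²; (whole slice rotated 70° about Z — lengths, areas and connectivity unchanged). At z = 6.6: the cylinder: section is a regular 24-gon, circumradius r=5 (area = (24/2)·5.000²·sin(360°/24) = 77.65 mm²); the cylinder at (2, 10.5): section is a regular 24-gon, circumradius r=7.5 (area = (24/2)·7.500²·sin(360°/24) = 174.70 mm²); the cube at (14.5, 4) (footprint 28.5×6.5) is included at this height (area 185.25 mm²); After the difference (first − rest): starting from the r=5 cylinder (77.65 mm²), the r=7.5 cylinder at (2, 10.5) partially overlaps it — only the 7.28 mm² overlap (of its 174.70 mm²) is removed, clipping the outline; the 28.5×6.5 cube at (14.5, 4) misses the remaining region (no effect) — area = 70.36 mm²; the sphere at (13, 5.5) is absent (|z−center|=7.400 > r=7); Taking the first minus the rest: none of the subtracted shapes is present at this height, so the result so far is unchanged — area = 70.36 mm²; (whole slice rotated 70° about Z — lengths, areas and connectivity unchanged). Checking containment: the cross-section at z = 6.6 is a subset of the cross-section at z = 5.85.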